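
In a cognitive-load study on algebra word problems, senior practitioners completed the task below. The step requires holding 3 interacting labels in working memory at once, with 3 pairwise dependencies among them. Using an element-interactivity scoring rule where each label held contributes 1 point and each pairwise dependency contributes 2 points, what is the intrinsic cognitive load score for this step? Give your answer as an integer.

Element contribution: 3 × 1 = 3.
Interaction contribution: 3 × 2 = 6.
Intrinsic load = 3 + 6 = 9.

9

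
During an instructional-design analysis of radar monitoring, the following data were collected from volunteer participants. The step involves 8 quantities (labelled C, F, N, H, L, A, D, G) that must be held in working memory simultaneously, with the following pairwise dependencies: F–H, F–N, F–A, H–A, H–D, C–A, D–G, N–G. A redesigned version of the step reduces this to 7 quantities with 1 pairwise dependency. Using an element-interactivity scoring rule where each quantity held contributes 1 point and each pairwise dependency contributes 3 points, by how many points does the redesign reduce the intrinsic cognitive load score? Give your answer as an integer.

Original: 8 × 1 + 8 × 3 = 8 + 24 = 32.
Redesigned: 7 × 1 + 1 × 3 = 7 + 3 = 10.
Reduction = 32 − 10 = 22.

22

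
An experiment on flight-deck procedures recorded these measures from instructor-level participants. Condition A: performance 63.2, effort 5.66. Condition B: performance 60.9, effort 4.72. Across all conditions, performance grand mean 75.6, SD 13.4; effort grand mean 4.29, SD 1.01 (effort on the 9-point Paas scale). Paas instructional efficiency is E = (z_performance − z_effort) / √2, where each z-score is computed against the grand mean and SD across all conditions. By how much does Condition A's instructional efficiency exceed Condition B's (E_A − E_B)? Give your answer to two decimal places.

-0.54

Condition A: z_P = (63.2 − 75.6)/13.4 = -0.9254; z_E = (5.66 − 4.29)/1.01 = 1.3564; E_A = (-0.9254 − 1.3564)/√2 = -1.6135.
Condition B: z_P = (60.9 − 75.6)/13.4 = -1.0970; z_E = (4.72 − 4.29)/1.01 = 0.4257; E_B = (-1.0970 − 0.4257)/√2 = -1.0767.
E_A − E_B = -1.6135 − (-1.0767) = -0.5368 ≈ -0.54.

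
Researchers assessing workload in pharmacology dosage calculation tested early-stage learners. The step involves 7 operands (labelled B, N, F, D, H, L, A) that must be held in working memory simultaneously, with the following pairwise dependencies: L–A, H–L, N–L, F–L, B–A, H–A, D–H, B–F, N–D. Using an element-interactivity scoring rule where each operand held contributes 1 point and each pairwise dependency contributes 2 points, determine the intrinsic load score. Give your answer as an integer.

25

Count of operands held simultaneously: 7.
Count of pairwise dependencies listed: 9.
Element contribution: 7 × 1 = 7.
Interaction contribution: 9 × 2 = 18.
Intrinsic load = 7 + 18 = 25.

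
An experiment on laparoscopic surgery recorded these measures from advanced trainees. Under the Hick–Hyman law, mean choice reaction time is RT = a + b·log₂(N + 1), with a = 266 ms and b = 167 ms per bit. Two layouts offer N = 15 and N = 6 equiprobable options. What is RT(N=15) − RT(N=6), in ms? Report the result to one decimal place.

199.2

RT(15) = 266 + 167·log₂(16) = 266 + 167·4.0000 = 934.0000 ms.
RT(6) = 266 + 167·log₂(7) = 266 + 167·2.8074 = 734.8358 ms.
Difference = 934.0000 − 734.8358 = 199.1642 ≈ 199.2 ms.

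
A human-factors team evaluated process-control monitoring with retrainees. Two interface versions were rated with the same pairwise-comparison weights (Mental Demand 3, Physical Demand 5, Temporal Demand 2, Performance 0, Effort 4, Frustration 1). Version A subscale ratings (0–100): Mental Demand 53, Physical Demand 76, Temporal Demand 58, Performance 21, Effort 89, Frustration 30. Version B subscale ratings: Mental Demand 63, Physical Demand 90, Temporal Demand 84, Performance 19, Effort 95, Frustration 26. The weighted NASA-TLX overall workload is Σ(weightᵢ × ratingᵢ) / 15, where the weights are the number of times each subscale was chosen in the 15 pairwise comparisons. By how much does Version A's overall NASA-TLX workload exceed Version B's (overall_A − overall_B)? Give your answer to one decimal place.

-11.5

Version A weighted sum = 3·53 + 5·76 + 2·58 + 0·21 + 4·89 + 1·30 = 159 + 380 + 116 + 0 + 356 + 30 = 1041; overall_A = 1041/15 = 69.4000.
Version B weighted sum = 3·63 + 5·90 + 2·84 + 0·19 + 4·95 + 1·26 = 189 + 450 + 168 + 0 + 380 + 26 = 1213; overall_B = 1213/15 = 80.8667.
Difference = 69.4000 − 80.8667 = -11.4667 ≈ -11.5.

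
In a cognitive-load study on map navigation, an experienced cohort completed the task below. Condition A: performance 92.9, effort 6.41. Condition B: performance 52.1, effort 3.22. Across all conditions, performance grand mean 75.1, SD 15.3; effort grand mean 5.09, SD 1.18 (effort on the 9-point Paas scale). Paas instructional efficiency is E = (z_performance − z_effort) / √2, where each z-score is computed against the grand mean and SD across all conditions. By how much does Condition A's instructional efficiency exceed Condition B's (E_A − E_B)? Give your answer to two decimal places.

Condition A: z_P = (92.9 − 75.1)/15.3 = 1.1634; z_E = (6.41 − 5.09)/1.18 = 1.1186; E_A = (1.1634 − 1.1186)/√2 = 0.0317.
Condition B: z_P = (52.1 − 75.1)/15.3 = -1.5033; z_E = (3.22 − 5.09)/1.18 = -1.5847; E_B = (-1.5033 − (-1.5847))/√2 = 0.0576.
E_A − E_B = 0.0317 − 0.0576 = -0.0259 ≈ -0.03.

-0.03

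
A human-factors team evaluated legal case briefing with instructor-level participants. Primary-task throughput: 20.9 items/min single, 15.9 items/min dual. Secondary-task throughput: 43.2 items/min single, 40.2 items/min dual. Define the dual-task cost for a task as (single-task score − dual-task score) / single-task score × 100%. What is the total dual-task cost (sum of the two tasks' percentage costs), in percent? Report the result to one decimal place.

Primary cost = (20.9 − 15.9) / 20.9 × 100% = 23.9234%.
Secondary cost = (43.2 − 40.2) / 43.2 × 100% = 6.9444%.
Total = 23.9234% + 6.9444% = 30.8678% ≈ 30.9%.

30.9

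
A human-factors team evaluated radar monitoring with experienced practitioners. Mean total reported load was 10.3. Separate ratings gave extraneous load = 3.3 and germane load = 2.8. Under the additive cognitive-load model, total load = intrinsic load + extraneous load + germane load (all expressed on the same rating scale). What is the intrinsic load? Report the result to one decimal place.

intrinsic load = total − extraneous − germane
             = 10.3 − 3.3 − 2.8 = 4.2.

4.2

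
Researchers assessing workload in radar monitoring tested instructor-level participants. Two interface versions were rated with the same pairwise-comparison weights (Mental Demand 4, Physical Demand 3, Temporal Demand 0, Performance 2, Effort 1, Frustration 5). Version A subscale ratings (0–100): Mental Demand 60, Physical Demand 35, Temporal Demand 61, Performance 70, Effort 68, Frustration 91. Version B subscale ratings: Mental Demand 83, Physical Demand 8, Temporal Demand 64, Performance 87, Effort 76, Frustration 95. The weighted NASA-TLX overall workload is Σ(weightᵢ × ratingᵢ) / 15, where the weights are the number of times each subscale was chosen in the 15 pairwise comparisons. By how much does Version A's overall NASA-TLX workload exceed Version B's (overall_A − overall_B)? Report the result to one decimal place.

Version A weighted sum = 4·60 + 3·35 + 0·61 + 2·70 + 1·68 + 5·91 = 240 + 105 + 0 + 140 + 68 + 455 = 1008; overall_A = 1008/15 = 67.2000.
Version B weighted sum = 4·83 + 3·8 + 0·64 + 2·87 + 1·76 + 5·95 = 332 + 24 + 0 + 174 + 76 + 475 = 1081; overall_B = 1081/15 = 72.0667.
Difference = 67.2000 − 72.0667 = -4.8667 ≈ -4.9.

-4.9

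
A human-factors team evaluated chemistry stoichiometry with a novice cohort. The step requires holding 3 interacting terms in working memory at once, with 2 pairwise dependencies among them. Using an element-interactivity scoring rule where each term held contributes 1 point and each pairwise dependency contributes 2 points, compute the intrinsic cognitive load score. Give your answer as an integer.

7

Element contribution: 3 × 1 = 3.
Interaction contribution: 2 × 2 = 4.
Intrinsic load = 3 + 4 = 7.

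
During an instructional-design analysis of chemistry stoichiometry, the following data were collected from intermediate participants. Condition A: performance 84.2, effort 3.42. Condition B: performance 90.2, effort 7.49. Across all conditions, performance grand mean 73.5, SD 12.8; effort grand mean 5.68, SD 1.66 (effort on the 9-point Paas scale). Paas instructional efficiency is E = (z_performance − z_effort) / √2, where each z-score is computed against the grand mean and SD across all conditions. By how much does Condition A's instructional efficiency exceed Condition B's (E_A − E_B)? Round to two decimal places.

1.40

Condition A: z_P = (84.2 − 73.5)/12.8 = 0.8359; z_E = (3.42 − 5.68)/1.66 = -1.3614; E_A = (0.8359 − (-1.3614))/√2 = 1.5537.
Condition B: z_P = (90.2 − 73.5)/12.8 = 1.3047; z_E = (7.49 − 5.68)/1.66 = 1.0904; E_B = (1.3047 − 1.0904)/√2 = 0.1515.
E_A − E_B = 1.5537 − 0.1515 = 1.4022 ≈ 1.40.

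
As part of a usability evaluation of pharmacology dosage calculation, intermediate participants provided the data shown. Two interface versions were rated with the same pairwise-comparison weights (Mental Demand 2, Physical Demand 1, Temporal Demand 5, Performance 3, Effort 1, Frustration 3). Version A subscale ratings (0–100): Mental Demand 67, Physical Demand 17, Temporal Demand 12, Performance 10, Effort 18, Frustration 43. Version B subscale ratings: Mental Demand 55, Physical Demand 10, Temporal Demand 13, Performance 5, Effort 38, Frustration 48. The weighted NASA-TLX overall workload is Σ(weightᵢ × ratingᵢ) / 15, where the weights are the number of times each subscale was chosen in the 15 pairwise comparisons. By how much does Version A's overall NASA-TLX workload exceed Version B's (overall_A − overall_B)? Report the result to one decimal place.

Version A weighted sum = 2·67 + 1·17 + 5·12 + 3·10 + 1·18 + 3·43 = 134 + 17 + 60 + 30 + 18 + 129 = 388; overall_A = 388/15 = 25.8667.
Version B weighted sum = 2·55 + 1·10 + 5·13 + 3·5 + 1·38 + 3·48 = 110 + 10 + 65 + 15 + 38 + 144 = 382; overall_B = 382/15 = 25.4667.
Difference = 25.8667 − 25.4667 = 0.4000 ≈ 0.4.

0.4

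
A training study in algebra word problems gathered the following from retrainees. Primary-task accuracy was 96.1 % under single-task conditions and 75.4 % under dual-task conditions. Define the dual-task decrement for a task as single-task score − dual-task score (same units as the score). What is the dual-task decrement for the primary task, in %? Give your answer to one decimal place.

20.7

Decrement = 96.1 − 75.4 = 20.7000 % ≈ 20.7 %.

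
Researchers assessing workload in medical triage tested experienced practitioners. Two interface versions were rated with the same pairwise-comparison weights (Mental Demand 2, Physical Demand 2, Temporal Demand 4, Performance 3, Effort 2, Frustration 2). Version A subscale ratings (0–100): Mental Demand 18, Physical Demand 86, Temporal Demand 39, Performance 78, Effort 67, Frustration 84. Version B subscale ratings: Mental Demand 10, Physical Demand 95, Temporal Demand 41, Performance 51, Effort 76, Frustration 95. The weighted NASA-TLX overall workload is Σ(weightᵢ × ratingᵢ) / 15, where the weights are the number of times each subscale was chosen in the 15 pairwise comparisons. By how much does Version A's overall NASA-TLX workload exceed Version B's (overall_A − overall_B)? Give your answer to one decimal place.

2.1

Version A weighted sum = 2·18 + 2·86 + 4·39 + 3·78 + 2·67 + 2·84 = 36 + 172 + 156 + 234 + 134 + 168 = 900; overall_A = 900/15 = 60.0000.
Version B weighted sum = 2·10 + 2·95 + 4·41 + 3·51 + 2·76 + 2·95 = 20 + 190 + 164 + 153 + 152 + 190 = 869; overall_B = 869/15 = 57.9333.
Difference = 60.0000 − 57.9333 = 2.0667 ≈ 2.1.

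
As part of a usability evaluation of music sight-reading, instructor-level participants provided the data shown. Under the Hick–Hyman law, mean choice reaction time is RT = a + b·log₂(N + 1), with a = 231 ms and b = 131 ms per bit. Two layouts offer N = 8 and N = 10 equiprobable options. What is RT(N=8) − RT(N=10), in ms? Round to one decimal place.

RT(8) = 231 + 131·log₂(9) = 231 + 131·3.1699 = 646.2569 ms.
RT(10) = 231 + 131·log₂(11) = 231 + 131·3.4594 = 684.1814 ms.
Difference = 646.2569 − 684.1814 = -37.9245 ≈ -37.9 ms.

-37.9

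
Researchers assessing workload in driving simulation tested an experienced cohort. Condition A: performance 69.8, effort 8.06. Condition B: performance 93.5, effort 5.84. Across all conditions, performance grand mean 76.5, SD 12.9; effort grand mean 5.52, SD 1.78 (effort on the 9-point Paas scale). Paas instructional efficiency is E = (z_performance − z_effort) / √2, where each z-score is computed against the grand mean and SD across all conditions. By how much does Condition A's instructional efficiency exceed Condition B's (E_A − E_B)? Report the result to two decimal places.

Condition A: z_P = (69.8 − 76.5)/12.9 = -0.5194; z_E = (8.06 − 5.52)/1.78 = 1.4270; E_A = (-0.5194 − 1.4270)/√2 = -1.3763.
Condition B: z_P = (93.5 − 76.5)/12.9 = 1.3178; z_E = (5.84 − 5.52)/1.78 = 0.1798; E_B = (1.3178 − 0.1798)/√2 = 0.8047.
E_A − E_B = -1.3763 − 0.8047 = -2.1810 ≈ -2.18.

-2.18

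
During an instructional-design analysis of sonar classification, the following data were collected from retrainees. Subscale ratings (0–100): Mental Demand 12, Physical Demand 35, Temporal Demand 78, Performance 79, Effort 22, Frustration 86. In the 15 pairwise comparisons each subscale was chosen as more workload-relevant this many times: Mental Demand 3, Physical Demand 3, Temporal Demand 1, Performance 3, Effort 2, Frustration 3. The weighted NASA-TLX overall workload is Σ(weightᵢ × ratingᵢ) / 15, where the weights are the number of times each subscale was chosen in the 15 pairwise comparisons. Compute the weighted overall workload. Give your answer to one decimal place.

50.5

The tallies are the weights (they sum to 15).
Weighted sum = 3·12 + 3·35 + 1·78 + 3·79 + 2·22 + 3·86
            = 36 + 105 + 78 + 237 + 44 + 258 = 758.
Overall workload = 758 / 15 = 50.5333 ≈ 50.5.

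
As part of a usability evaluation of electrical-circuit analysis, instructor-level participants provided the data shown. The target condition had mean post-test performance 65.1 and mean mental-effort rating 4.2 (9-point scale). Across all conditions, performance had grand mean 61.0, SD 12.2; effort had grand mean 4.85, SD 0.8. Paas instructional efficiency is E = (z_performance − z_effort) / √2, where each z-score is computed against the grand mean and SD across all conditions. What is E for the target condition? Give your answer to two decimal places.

z_performance = (65.1 − 61.0) / 12.2 = 4.1000 / 12.2 = 0.3361.
z_effort = (4.2 − 4.85) / 0.8 = -0.6500 / 0.8 = -0.8125.
z_P − z_E = 0.3361 − (-0.8125) = 1.1486.
E = 1.1486 / √2 = 1.1486 / 1.41421 = 0.8122 ≈ 0.81.

0.81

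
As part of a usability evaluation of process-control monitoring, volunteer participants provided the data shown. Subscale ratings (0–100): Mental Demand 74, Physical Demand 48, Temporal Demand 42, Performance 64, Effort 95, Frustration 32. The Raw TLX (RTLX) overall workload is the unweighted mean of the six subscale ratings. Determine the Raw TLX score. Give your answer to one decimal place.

Sum of ratings = 74 + 48 + 42 + 64 + 95 + 32 = 355.
RTLX = 355 / 6 = 59.1667 ≈ 59.2.

59.2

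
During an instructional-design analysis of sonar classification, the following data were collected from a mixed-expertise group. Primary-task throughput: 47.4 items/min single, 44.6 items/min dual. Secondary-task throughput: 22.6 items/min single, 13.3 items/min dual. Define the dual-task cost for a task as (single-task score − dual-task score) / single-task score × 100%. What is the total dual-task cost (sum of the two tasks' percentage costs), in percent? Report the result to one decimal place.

47.1

Primary cost = (47.4 − 44.6) / 47.4 × 100% = 5.9072%.
Secondary cost = (22.6 − 13.3) / 22.6 × 100% = 41.1504%.
Total = 5.9072% + 41.1504% = 47.0576% ≈ 47.1%.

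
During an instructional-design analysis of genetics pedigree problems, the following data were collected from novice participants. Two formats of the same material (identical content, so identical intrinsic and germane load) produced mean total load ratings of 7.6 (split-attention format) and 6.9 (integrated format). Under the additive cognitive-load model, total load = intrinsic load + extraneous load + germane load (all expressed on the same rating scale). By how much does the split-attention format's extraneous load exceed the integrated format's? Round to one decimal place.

Intrinsic and germane load are equal across formats, so the difference in total load equals the difference in extraneous load.
Extraneous-load difference = 7.6 − 6.9 = 0.7.

0.7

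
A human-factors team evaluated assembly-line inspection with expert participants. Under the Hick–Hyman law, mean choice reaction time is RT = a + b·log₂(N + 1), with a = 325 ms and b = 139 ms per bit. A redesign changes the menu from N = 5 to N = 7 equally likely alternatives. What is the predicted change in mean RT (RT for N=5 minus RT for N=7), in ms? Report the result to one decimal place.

-57.7

RT(5) = 325 + 139·log₂(6) = 325 + 139·2.5850 = 684.3150 ms.
RT(7) = 325 + 139·log₂(8) = 325 + 139·3.0000 = 742.0000 ms.
Difference = 684.3150 − 742.0000 = -57.6850 ≈ -57.7 ms.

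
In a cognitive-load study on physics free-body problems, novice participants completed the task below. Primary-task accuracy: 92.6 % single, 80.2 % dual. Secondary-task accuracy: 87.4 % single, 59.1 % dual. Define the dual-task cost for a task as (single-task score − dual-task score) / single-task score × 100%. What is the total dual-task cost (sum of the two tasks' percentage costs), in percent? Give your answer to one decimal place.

Primary cost = (92.6 − 80.2) / 92.6 × 100% = 13.3909%.
Secondary cost = (87.4 − 59.1) / 87.4 × 100% = 32.3799%.
Total = 13.3909% + 32.3799% = 45.7708% ≈ 45.8%.

45.8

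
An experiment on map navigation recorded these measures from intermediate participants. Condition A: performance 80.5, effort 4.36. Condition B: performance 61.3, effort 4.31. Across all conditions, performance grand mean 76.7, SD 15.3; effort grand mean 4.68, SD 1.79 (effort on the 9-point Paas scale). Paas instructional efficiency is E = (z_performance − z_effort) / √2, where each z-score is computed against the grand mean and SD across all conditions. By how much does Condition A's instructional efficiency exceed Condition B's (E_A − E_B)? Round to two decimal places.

0.87

Condition A: z_P = (80.5 − 76.7)/15.3 = 0.2484; z_E = (4.36 − 4.68)/1.79 = -0.1788; E_A = (0.2484 − (-0.1788))/√2 = 0.3021.
Condition B: z_P = (61.3 − 76.7)/15.3 = -1.0065; z_E = (4.31 − 4.68)/1.79 = -0.2067; E_B = (-1.0065 − (-0.2067))/√2 = -0.5655.
E_A − E_B = 0.3021 − (-0.5655) = 0.8676 ≈ 0.87.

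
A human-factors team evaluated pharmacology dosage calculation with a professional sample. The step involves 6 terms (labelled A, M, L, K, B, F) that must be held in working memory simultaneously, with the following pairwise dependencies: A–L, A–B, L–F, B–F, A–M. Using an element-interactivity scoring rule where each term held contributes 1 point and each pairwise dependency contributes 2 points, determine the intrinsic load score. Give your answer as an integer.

Count of terms held simultaneously: 6.
Count of pairwise dependencies listed: 5.
Element contribution: 6 × 1 = 6.
Interaction contribution: 5 × 2 = 10.
Intrinsic load = 6 + 10 = 16.

16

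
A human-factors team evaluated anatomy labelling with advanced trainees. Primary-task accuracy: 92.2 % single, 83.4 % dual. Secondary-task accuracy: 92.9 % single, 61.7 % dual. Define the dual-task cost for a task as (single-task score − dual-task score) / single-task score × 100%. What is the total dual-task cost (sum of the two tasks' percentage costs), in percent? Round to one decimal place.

43.1

Primary cost = (92.2 − 83.4) / 92.2 × 100% = 9.5445%.
Secondary cost = (92.9 − 61.7) / 92.9 × 100% = 33.5845%.
Total = 9.5445% + 33.5845% = 43.1290% ≈ 43.1%.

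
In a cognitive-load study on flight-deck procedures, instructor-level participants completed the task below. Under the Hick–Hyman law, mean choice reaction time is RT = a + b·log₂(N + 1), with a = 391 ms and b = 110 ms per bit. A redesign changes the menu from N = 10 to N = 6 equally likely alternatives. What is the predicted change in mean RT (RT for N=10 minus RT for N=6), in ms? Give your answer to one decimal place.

RT(10) = 391 + 110·log₂(11) = 391 + 110·3.4594 = 771.5340 ms.
RT(6) = 391 + 110·log₂(7) = 391 + 110·2.8074 = 699.8140 ms.
Difference = 771.5340 − 699.8140 = 71.7200 ≈ 71.7 ms.

71.7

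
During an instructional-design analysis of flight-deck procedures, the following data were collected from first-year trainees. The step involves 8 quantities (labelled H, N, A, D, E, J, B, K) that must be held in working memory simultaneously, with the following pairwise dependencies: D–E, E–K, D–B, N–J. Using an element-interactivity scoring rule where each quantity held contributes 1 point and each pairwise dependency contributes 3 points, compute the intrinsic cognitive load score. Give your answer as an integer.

20

Count of quantities held simultaneously: 8.
Count of pairwise dependencies listed: 4.
Element contribution: 8 × 1 = 8.
Interaction contribution: 4 × 3 = 12.
Intrinsic load = 8 + 12 = 20.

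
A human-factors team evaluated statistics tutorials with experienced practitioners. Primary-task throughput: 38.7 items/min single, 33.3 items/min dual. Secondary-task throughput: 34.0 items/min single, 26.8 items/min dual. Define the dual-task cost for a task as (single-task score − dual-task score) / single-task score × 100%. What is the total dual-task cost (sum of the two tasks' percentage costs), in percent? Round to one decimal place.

Primary cost = (38.7 − 33.3) / 38.7 × 100% = 13.9535%.
Secondary cost = (34.0 − 26.8) / 34.0 × 100% = 21.1765%.
Total = 13.9535% + 21.1765% = 35.1300% ≈ 35.1%.

35.1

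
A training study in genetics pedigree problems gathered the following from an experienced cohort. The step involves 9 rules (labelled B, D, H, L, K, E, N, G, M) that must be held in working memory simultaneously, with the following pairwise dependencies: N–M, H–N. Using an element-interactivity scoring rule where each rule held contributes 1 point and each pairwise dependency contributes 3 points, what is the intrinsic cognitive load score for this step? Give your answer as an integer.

15

Count of rules held simultaneously: 9.
Count of pairwise dependencies listed: 2.
Element contribution: 9 × 1 = 9.
Interaction contribution: 2 × 3 = 6.
Intrinsic load = 9 + 6 = 15.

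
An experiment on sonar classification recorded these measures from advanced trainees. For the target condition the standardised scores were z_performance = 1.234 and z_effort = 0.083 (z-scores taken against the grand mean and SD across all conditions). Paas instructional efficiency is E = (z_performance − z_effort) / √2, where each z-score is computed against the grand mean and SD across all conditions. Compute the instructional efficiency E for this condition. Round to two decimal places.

0.81

z_P − z_E = 1.234 − 0.083 = 1.1510.
E = 1.1510 / √2 = 1.1510 / 1.41421 = 0.8139 ≈ 0.81.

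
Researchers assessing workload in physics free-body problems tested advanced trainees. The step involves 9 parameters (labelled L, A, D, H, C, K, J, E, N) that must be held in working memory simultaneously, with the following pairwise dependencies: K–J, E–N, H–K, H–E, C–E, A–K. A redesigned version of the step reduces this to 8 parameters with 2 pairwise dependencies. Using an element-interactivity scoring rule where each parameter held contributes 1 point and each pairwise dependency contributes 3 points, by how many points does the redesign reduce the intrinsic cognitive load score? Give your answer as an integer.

13

Original: 9 × 1 + 6 × 3 = 9 + 18 = 27.
Redesigned: 8 × 1 + 2 × 3 = 8 + 6 = 14.
Reduction = 27 − 14 = 13.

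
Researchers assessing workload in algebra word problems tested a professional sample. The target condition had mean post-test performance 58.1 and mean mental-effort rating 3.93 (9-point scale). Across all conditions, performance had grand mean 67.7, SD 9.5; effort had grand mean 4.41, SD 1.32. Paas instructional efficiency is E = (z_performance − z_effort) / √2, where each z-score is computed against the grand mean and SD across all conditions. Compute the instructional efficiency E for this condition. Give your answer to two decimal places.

z_performance = (58.1 − 67.7) / 9.5 = -9.6000 / 9.5 = -1.0105.
z_effort = (3.93 − 4.41) / 1.32 = -0.4800 / 1.32 = -0.3636.
z_P − z_E = -1.0105 − (-0.3636) = -0.6469.
E = -0.6469 / √2 = -0.6469 / 1.41421 = -0.4574 ≈ -0.46.

-0.46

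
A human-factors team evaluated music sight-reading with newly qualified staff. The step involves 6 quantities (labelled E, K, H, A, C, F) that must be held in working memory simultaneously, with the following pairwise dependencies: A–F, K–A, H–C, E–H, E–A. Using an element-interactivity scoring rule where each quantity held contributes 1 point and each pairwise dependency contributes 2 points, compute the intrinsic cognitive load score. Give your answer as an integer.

Count of quantities held simultaneously: 6.
Count of pairwise dependencies listed: 5.
Element contribution: 6 × 1 = 6.
Interaction contribution: 5 × 2 = 10.
Intrinsic load = 6 + 10 = 16.

16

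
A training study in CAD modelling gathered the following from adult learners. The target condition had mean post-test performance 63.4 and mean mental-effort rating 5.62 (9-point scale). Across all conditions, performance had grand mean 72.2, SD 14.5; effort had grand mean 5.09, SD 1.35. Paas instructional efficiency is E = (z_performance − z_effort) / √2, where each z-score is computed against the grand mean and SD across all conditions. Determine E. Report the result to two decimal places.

-0.71

z_performance = (63.4 − 72.2) / 14.5 = -8.8000 / 14.5 = -0.6069.
z_effort = (5.62 − 5.09) / 1.35 = 0.5300 / 1.35 = 0.3926.
z_P − z_E = -0.6069 − 0.3926 = -0.9995.
E = -0.9995 / √2 = -0.9995 / 1.41421 = -0.7068 ≈ -0.71.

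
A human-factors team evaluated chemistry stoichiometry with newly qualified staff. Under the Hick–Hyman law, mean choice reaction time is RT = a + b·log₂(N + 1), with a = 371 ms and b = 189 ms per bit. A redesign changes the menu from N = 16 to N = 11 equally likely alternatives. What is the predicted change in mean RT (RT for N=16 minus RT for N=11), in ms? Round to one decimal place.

RT(16) = 371 + 189·log₂(17) = 371 + 189·4.0875 = 1143.5375 ms.
RT(11) = 371 + 189·log₂(12) = 371 + 189·3.5850 = 1048.5650 ms.
Difference = 1143.5375 − 1048.5650 = 94.9725 ≈ 95.0 ms.

95.0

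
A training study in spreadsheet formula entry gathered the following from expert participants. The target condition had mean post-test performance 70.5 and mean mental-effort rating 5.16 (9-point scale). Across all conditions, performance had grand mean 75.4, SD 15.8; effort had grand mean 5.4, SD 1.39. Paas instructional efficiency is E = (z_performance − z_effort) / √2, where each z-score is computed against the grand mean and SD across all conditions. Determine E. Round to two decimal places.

z_performance = (70.5 − 75.4) / 15.8 = -4.9000 / 15.8 = -0.3101.
z_effort = (5.16 − 5.4) / 1.39 = -0.2400 / 1.39 = -0.1727.
z_P − z_E = -0.3101 − (-0.1727) = -0.1374.
E = -0.1374 / √2 = -0.1374 / 1.41421 = -0.0972 ≈ -0.10.

-0.10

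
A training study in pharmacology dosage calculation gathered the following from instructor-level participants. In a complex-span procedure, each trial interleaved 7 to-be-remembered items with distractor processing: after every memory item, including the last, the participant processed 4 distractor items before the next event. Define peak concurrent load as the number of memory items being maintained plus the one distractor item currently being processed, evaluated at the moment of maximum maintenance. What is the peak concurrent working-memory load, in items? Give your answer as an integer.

8

Maintenance is greatest during the distractor(s) after memory item 7: all 7 memory items are being held.
One distractor item is concurrently being processed.
Peak concurrent load = 7 + 1 = 8 items.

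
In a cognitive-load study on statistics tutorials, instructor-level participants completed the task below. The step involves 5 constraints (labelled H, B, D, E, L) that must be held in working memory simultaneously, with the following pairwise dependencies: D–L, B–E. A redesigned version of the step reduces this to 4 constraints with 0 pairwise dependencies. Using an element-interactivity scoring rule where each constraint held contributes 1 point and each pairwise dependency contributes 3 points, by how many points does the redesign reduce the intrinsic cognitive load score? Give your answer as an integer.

Original: 5 × 1 + 2 × 3 = 5 + 6 = 11.
Redesigned: 4 × 1 + 0 × 3 = 4 + 0 = 4.
Reduction = 11 − 4 = 7.

7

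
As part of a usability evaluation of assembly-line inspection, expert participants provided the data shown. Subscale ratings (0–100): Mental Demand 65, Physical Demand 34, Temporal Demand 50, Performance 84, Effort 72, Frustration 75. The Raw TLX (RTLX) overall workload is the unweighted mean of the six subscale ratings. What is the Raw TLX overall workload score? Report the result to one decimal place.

Sum of ratings = 65 + 34 + 50 + 84 + 72 + 75 = 380.
RTLX = 380 / 6 = 63.3333 ≈ 63.3.

63.3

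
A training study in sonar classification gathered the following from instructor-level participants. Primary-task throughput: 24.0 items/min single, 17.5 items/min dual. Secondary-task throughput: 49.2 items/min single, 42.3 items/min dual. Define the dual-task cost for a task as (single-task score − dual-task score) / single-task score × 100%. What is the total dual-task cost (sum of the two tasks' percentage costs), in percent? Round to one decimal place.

41.1

Primary cost = (24.0 − 17.5) / 24.0 × 100% = 27.0833%.
Secondary cost = (49.2 − 42.3) / 49.2 × 100% = 14.0244%.
Total = 27.0833% + 14.0244% = 41.1077% ≈ 41.1%.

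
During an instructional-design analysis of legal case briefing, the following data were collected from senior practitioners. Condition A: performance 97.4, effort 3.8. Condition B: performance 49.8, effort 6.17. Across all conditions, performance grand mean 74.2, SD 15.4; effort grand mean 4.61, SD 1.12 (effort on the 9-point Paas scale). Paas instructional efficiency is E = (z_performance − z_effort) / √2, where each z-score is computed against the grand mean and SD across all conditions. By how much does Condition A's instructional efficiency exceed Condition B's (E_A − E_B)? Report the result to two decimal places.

Condition A: z_P = (97.4 − 74.2)/15.4 = 1.5065; z_E = (3.8 − 4.61)/1.12 = -0.7232; E_A = (1.5065 − (-0.7232))/√2 = 1.5766.
Condition B: z_P = (49.8 − 74.2)/15.4 = -1.5844; z_E = (6.17 − 4.61)/1.12 = 1.3929; E_B = (-1.5844 − 1.3929)/√2 = -2.1053.
E_A − E_B = 1.5766 − (-2.1053) = 3.6819 ≈ 3.68.

3.68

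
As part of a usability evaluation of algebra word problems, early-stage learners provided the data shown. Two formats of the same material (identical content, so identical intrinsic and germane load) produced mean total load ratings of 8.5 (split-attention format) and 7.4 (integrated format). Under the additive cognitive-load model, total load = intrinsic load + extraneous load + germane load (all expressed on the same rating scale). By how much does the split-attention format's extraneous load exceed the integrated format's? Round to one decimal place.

Intrinsic and germane load are equal across formats, so the difference in total load equals the difference in extraneous load.
Extraneous-load difference = 8.5 − 7.4 = 1.1.

1.1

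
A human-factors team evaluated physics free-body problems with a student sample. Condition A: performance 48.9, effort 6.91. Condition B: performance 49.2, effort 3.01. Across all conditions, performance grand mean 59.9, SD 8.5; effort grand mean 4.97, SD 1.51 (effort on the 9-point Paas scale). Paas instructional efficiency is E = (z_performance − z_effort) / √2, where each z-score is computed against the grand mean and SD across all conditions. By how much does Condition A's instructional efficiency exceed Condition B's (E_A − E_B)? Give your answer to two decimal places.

-1.85

Condition A: z_P = (48.9 − 59.9)/8.5 = -1.2941; z_E = (6.91 − 4.97)/1.51 = 1.2848; E_A = (-1.2941 − 1.2848)/√2 = -1.8236.
Condition B: z_P = (49.2 − 59.9)/8.5 = -1.2588; z_E = (3.01 − 4.97)/1.51 = -1.2980; E_B = (-1.2588 − (-1.2980))/√2 = 0.0277.
E_A − E_B = -1.8236 − 0.0277 = -1.8513 ≈ -1.85.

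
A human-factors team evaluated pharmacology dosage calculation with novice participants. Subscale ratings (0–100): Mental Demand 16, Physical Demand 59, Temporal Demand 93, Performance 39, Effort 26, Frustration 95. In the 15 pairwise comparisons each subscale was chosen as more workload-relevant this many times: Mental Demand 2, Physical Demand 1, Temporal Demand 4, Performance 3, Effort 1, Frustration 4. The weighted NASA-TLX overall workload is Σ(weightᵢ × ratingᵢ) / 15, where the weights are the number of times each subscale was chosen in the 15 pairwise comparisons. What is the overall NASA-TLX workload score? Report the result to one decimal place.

The tallies are the weights (they sum to 15).
Weighted sum = 2·16 + 1·59 + 4·93 + 3·39 + 1·26 + 4·95
            = 32 + 59 + 372 + 117 + 26 + 380 = 986.
Overall workload = 986 / 15 = 65.7333 ≈ 65.7.

65.7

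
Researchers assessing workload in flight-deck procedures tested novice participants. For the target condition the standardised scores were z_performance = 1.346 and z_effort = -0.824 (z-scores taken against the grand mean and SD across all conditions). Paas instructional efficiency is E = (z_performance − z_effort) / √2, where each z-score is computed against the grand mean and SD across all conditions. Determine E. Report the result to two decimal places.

1.53

z_P − z_E = 1.346 − (-0.824) = 2.1700.
E = 2.1700 / √2 = 2.1700 / 1.41421 = 1.5344 ≈ 1.53.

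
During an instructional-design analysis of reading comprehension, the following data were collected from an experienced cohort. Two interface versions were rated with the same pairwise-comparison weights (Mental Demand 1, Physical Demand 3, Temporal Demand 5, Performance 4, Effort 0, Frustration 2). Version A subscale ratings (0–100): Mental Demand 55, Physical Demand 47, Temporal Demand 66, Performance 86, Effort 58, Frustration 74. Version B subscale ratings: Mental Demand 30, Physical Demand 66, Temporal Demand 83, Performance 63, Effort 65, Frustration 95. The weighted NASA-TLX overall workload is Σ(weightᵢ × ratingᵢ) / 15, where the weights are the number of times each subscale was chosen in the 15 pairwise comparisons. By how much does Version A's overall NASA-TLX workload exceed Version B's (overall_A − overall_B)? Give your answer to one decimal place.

-4.5

Version A weighted sum = 1·55 + 3·47 + 5·66 + 4·86 + 0·58 + 2·74 = 55 + 141 + 330 + 344 + 0 + 148 = 1018; overall_A = 1018/15 = 67.8667.
Version B weighted sum = 1·30 + 3·66 + 5·83 + 4·63 + 0·65 + 2·95 = 30 + 198 + 415 + 252 + 0 + 190 = 1085; overall_B = 1085/15 = 72.3333.
Difference = 67.8667 − 72.3333 = -4.4666 ≈ -4.5.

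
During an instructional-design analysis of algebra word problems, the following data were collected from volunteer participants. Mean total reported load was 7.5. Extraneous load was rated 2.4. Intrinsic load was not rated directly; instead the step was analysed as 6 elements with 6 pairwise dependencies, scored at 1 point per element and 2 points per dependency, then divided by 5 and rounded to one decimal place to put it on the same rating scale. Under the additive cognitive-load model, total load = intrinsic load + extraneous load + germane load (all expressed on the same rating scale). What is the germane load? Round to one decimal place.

1.5

Intrinsic (element-interactivity): (6 × 1 + 6 × 2) / 5 = 18 / 5 = 3.6000 → 3.6.
germane load = total − intrinsic − extraneous
             = 7.5 − 3.6 − 2.4 = 1.5.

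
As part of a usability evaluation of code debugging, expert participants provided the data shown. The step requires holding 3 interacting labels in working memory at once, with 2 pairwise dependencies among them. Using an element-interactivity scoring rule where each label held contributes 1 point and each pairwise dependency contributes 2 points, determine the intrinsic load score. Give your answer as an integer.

7

Element contribution: 3 × 1 = 3.
Interaction contribution: 2 × 2 = 4.
Intrinsic load = 3 + 4 = 7.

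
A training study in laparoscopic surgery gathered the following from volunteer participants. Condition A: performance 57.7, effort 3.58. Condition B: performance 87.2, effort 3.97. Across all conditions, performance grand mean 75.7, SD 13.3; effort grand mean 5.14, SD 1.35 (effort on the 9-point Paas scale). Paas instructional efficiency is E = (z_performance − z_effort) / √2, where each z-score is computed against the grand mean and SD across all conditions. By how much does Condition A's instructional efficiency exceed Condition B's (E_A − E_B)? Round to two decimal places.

-1.36

Condition A: z_P = (57.7 − 75.7)/13.3 = -1.3534; z_E = (3.58 − 5.14)/1.35 = -1.1556; E_A = (-1.3534 − (-1.1556))/√2 = -0.1399.
Condition B: z_P = (87.2 − 75.7)/13.3 = 0.8647; z_E = (3.97 − 5.14)/1.35 = -0.8667; E_B = (0.8647 − (-0.8667))/√2 = 1.2243.
E_A − E_B = -0.1399 − 1.2243 = -1.3642 ≈ -1.36.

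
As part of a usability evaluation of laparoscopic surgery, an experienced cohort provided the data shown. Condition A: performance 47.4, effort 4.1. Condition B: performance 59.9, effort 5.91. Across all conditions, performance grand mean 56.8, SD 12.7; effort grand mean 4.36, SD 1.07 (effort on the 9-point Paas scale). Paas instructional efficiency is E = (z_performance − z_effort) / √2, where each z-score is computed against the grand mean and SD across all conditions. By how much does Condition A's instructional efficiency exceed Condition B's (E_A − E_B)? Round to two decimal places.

0.50

Condition A: z_P = (47.4 − 56.8)/12.7 = -0.7402; z_E = (4.1 − 4.36)/1.07 = -0.2430; E_A = (-0.7402 − (-0.2430))/√2 = -0.3516.
Condition B: z_P = (59.9 − 56.8)/12.7 = 0.2441; z_E = (5.91 − 4.36)/1.07 = 1.4486; E_B = (0.2441 − 1.4486)/√2 = -0.8517.
E_A − E_B = -0.3516 − (-0.8517) = 0.5001 ≈ 0.50.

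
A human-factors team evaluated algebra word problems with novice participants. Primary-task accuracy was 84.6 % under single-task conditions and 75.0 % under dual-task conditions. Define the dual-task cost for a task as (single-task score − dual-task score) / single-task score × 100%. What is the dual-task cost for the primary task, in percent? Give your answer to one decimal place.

Cost = (84.6 − 75.0) / 84.6 × 100%
     = 9.6000 / 84.6 × 100% = 11.3475%.
≈ 11.3%.

11.3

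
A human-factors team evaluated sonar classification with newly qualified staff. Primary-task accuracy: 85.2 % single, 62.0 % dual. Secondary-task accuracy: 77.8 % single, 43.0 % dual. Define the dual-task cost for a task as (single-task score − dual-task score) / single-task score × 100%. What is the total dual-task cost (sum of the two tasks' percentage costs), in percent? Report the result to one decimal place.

Primary cost = (85.2 − 62.0) / 85.2 × 100% = 27.2300%.
Secondary cost = (77.8 − 43.0) / 77.8 × 100% = 44.7301%.
Total = 27.2300% + 44.7301% = 71.9601% ≈ 72.0%.

72.0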